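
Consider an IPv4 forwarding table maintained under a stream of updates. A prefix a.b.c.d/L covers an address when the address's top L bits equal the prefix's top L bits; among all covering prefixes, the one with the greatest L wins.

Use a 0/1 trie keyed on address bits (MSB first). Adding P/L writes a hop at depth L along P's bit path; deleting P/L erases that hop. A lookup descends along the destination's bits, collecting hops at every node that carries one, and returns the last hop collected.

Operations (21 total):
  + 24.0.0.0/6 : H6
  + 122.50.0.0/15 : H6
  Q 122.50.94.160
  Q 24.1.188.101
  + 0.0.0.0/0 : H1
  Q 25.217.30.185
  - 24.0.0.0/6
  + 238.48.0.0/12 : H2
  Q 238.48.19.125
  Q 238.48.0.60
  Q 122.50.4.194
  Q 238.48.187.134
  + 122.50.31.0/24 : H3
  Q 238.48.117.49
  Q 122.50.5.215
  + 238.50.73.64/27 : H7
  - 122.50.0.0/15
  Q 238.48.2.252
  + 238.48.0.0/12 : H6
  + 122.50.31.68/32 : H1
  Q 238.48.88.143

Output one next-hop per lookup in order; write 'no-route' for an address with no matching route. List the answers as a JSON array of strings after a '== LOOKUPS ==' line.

Process each operation:
  + 24.0.0.0/6 (H6) depth=6
  + 122.50.0.0/15 (H6) depth=15
  ? 122.50.94.160  path d0:-→d1:-→d2:-→d3:-→d4:-→d5:-→d6:-→d7:-→d8:-→d9:-→d10:-→d11:-→d12:-→d13:-→d14:-→d15:H6  best=H6
  ? 24.1.188.101  path d0:-→d1:-→d2:-→d3:-→d4:-→d5:-→d6:H6  best=H6
  + 0.0.0.0/0 (H1) depth=0
  ? 25.217.30.185  path d0:H1→d1:-→d2:-→d3:-→d4:-→d5:-→d6:H6  best=H6
  - 24.0.0.0/6 clear@6
  + 238.48.0.0/12 (H2) depth=12
  ? 238.48.19.125  path d0:H1→d1:-→d2:-→d3:-→d4:-→d5:-→d6:-→d7:-→d8:-→d9:-→d10:-→d11:-→d12:H2  best=H2
  ? 238.48.0.60  path d0:H1→d1:-→d2:-→d3:-→d4:-→d5:-→d6:-→d7:-→d8:-→d9:-→d10:-→d11:-→d12:H2  best=H2
  ? 122.50.4.194  path d0:H1→d1:-→d2:-→d3:-→d4:-→d5:-→d6:-→d7:-→d8:-→d9:-→d10:-→d11:-→d12:-→d13:-→d14:-→d15:H6  best=H6
  ? 238.48.187.134  path d0:H1→d1:-→d2:-→d3:-→d4:-→d5:-→d6:-→d7:-→d8:-→d9:-→d10:-→d11:-→d12:H2  best=H2
  + 122.50.31.0/24 (H3) depth=24
  ? 238.48.117.49  path d0:H1→d1:-→d2:-→d3:-→d4:-→d5:-→d6:-→d7:-→d8:-→d9:-→d10:-→d11:-→d12:H2  best=H2
  ? 122.50.5.215  path d0:H1→d1:-→d2:-→d3:-→d4:-→d5:-→d6:-→d7:-→d8:-→d9:-→d10:-→d11:-→d12:-→d13:-→d14:-→d15:H6→d16:-→d17:-→d18:-→d19:-  best=H6
  + 238.50.73.64/27 (H7) depth=27
  - 122.50.0.0/15 clear@15
  ? 238.48.2.252  path d0:H1→d1:-→d2:-→d3:-→d4:-→d5:-→d6:-→d7:-→d8:-→d9:-→d10:-→d11:-→d12:H2→d13:-→d14:-  best=H2
  + 238.48.0.0/12 (H6) depth=12
  + 122.50.31.68/32 (H1) depth=32
  ? 238.48.88.143  path d0:H1→d1:-→d2:-→d3:-→d4:-→d5:-→d6:-→d7:-→d8:-→d9:-→d10:-→d11:-→d12:H6→d13:-→d14:-  best=H6

== LOOKUPS ==
["H6","H6","H6","H2","H2","H6","H2","H2","H6","H2","H6"]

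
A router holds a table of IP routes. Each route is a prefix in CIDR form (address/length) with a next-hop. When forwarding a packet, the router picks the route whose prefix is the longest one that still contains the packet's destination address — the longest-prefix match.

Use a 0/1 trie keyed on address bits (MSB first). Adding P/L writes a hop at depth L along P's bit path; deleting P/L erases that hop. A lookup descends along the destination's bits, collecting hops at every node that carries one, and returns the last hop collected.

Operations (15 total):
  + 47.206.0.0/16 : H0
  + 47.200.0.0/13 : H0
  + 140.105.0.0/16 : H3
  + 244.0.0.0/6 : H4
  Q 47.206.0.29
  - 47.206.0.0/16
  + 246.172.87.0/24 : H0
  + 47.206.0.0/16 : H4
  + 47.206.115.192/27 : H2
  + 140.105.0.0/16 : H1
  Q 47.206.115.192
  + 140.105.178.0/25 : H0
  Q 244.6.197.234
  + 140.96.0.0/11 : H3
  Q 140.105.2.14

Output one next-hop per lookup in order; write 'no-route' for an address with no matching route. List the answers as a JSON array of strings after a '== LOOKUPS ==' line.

Process each operation:
  add 47.206.0.0/16 -> H0 at depth 16
  add 47.200.0.0/13 -> H0 at depth 13
  add 140.105.0.0/16 -> H3 at depth 16
  add 244.0.0.0/6 -> H4 at depth 6
  lookup 47.206.0.29: bits 0010111111001110 walk d0:-→d1:-→d2:-→d3:-→d4:-→d5:-→d6:-→d7:-→d8:-→d9:-→d10:-→d11:-→d12:-→d13:H0→d14:-→d15:-→d16:H0 -> H0
  del 47.206.0.0/16 (clear depth 16)
  add 246.172.87.0/24 -> H0 at depth 24
  add 47.206.0.0/16 -> H4 at depth 16
  add 47.206.115.192/27 -> H2 at depth 27
  add 140.105.0.0/16 -> H1 at depth 16
  lookup 47.206.115.192: bits 001011111100111001110011110 walk d0:-→d1:-→d2:-→d3:-→d4:-→d5:-→d6:-→d7:-→d8:-→d9:-→d10:-→d11:-→d12:-→d13:H0→d14:-→d15:-→d16:H4→d17:-→d18:-→d19:-→d20:-→d21:-→d22:-→d23:-→d24:-→d25:-→d26:-→d27:H2 -> H2
  add 140.105.178.0/25 -> H0 at depth 25
  lookup 244.6.197.234: bits 111101 walk d0:-→d1:-→d2:-→d3:-→d4:-→d5:-→d6:H4 -> H4
  add 140.96.0.0/11 -> H3 at depth 11
  lookup 140.105.2.14: bits 1000110001101001 walk d0:-→d1:-→d2:-→d3:-→d4:-→d5:-→d6:-→d7:-→d8:-→d9:-→d10:-→d11:H3→d12:-→d13:-→d14:-→d15:-→d16:H1 -> H1

== LOOKUPS ==
["H0","H2","H4","H1"]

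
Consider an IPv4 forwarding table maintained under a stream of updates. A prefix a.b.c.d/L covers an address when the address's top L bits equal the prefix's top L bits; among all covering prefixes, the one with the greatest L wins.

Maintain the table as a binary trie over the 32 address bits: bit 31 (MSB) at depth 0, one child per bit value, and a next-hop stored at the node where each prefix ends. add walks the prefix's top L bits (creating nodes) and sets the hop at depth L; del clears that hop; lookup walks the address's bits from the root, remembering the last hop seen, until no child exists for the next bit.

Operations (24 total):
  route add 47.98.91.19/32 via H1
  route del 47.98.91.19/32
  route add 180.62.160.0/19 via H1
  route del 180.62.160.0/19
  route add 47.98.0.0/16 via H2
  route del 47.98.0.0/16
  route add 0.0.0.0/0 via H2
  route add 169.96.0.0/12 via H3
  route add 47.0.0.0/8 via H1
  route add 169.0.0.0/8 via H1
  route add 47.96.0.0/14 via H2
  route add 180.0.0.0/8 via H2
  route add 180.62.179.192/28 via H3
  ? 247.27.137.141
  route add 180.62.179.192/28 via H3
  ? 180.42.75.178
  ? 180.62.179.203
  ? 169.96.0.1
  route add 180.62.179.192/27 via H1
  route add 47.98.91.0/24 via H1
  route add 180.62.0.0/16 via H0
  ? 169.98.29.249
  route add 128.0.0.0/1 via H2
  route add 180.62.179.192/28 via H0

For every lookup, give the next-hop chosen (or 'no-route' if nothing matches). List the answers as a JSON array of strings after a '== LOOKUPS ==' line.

Process each operation:
  add 47.98.91.19/32 -> H1 at depth 32
  - 47.98.91.19/32 clear@32
  add 180.62.160.0/19 -> H1 at depth 19
  - 180.62.160.0/19 clear@19
  add 47.98.0.0/16 -> H2 at depth 16
  - 47.98.0.0/16 clear@16
  add 0.0.0.0/0 -> H2 at depth 0
  add 169.96.0.0/12 -> H3 at depth 12
  add 47.0.0.0/8 -> H1 at depth 8
  add 169.0.0.0/8 -> H1 at depth 8
  add 47.96.0.0/14 -> H2 at depth 14
  add 180.0.0.0/8 -> H2 at depth 8
  add 180.62.179.192/28 -> H3 at depth 28
  lookup 247.27.137.141: bits 1 walk d0:H2→d1:- -> H2
  add 180.62.179.192/28 -> H3 at depth 28
  lookup 180.42.75.178: bits 10110100001 walk d0:H2→d1:-→d2:-→d3:-→d4:-→d5:-→d6:-→d7:-→d8:H2→d9:-→d10:-→d11:- -> H2
  lookup 180.62.179.203: bits 1011010000111110101100111100 walk d0:H2→d1:-→d2:-→d3:-→d4:-→d5:-→d6:-→d7:-→d8:H2→d9:-→d10:-→d11:-→d12:-→d13:-→d14:-→d15:-→d16:-→d17:-→d18:-→d19:-→d20:-→d21:-→d22:-→d23:-→d24:-→d25:-→d26:-→d27:-→d28:H3 -> H3
  lookup 169.96.0.1: bits 101010010110 walk d0:H2→d1:-→d2:-→d3:-→d4:-→d5:-→d6:-→d7:-→d8:H1→d9:-→d10:-→d11:-→d12:H3 -> H3
  add 180.62.179.192/27 -> H1 at depth 27
  add 47.98.91.0/24 -> H1 at depth 24
  add 180.62.0.0/16 -> H0 at depth 16
  lookup 169.98.29.249: bits 101010010110 walk d0:H2→d1:-→d2:-→d3:-→d4:-→d5:-→d6:-→d7:-→d8:H1→d9:-→d10:-→d11:-→d12:H3 -> H3
  add 128.0.0.0/1 -> H2 at depth 1
  add 180.62.179.192/28 -> H0 at depth 28

== LOOKUPS ==
["H2","H2","H3","H3","H3"]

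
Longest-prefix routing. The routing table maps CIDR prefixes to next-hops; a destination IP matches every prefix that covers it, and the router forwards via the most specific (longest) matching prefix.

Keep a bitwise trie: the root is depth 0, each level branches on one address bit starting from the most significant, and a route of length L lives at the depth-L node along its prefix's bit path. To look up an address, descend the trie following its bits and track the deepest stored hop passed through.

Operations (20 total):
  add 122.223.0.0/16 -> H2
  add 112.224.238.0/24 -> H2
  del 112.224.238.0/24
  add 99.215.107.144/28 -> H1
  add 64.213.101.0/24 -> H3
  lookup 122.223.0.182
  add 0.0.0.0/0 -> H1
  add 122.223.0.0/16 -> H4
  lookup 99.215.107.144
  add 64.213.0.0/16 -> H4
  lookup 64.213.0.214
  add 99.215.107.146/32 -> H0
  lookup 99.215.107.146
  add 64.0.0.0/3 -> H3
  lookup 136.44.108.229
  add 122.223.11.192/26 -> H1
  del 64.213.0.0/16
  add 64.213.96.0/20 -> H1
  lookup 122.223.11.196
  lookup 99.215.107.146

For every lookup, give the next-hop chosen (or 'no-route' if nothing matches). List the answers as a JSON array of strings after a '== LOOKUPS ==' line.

Trace:
  + 122.223.0.0/16 (H2) depth=16
  + 112.224.238.0/24 (H2) depth=24
  - 112.224.238.0/24 clear@24
  + 99.215.107.144/28 (H1) depth=28
  + 64.213.101.0/24 (H3) depth=24
  Q 122.223.0.182: descend 0111101011011111 ; hops seen [H2] ; pick H2
  + 0.0.0.0/0 (H1) depth=0
  + 122.223.0.0/16 (H4) depth=16
  Q 99.215.107.144: descend 0110001111010111011010111001 ; hops seen [H1,H1] ; pick H1
  + 64.213.0.0/16 (H4) depth=16
  Q 64.213.0.214: descend 01000000110101010 ; hops seen [H1,H4] ; pick H4
  + 99.215.107.146/32 (H0) depth=32
  Q 99.215.107.146: descend 01100011110101110110101110010010 ; hops seen [H1,H1,H0] ; pick H0
  + 64.0.0.0/3 (H3) depth=3
  Q 136.44.108.229: descend ε ; hops seen [H1] ; pick H1
  + 122.223.11.192/26 (H1) depth=26
  - 64.213.0.0/16 clear@16
  + 64.213.96.0/20 (H1) depth=20
  Q 122.223.11.196: descend 01111010110111110000101111 ; hops seen [H1,H4,H1] ; pick H1
  Q 99.215.107.146: descend 01100011110101110110101110010010 ; hops seen [H1,H1,H0] ; pick H0

== LOOKUPS ==
["H2","H1","H4","H0","H1","H1","H0"]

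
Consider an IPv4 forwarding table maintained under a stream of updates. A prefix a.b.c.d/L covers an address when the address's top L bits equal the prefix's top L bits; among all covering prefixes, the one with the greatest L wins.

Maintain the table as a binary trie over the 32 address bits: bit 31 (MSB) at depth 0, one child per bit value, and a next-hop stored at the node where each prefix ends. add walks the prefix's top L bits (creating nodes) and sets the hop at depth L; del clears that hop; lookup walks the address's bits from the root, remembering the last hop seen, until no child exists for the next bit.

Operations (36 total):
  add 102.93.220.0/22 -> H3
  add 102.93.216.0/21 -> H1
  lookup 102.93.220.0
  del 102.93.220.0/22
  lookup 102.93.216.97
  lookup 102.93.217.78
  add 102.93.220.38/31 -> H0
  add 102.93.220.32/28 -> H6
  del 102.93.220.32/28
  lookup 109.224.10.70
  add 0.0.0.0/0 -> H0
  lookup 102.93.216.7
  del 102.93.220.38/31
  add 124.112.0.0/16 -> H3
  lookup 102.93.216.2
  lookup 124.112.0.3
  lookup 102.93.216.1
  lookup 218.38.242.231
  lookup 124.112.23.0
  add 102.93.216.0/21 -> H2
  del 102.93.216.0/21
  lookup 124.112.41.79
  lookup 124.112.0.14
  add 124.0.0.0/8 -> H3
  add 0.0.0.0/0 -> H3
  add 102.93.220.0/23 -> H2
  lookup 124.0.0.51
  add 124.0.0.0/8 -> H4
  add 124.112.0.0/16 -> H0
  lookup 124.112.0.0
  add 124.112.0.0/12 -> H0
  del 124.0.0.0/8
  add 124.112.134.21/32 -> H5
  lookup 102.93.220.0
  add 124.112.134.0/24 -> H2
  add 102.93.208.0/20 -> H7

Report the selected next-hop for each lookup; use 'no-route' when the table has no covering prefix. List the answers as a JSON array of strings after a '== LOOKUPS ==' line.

Trace:
  + 102.93.220.0/22 (H3) depth=22
  + 102.93.216.0/21 (H1) depth=21
  lookup 102.93.220.0: bits 0110011001011101110111 walk d0:-→d1:-→d2:-→d3:-→d4:-→d5:-→d6:-→d7:-→d8:-→d9:-→d10:-→d11:-→d12:-→d13:-→d14:-→d15:-→d16:-→d17:-→d18:-→d19:-→d20:-→d21:H1→d22:H3 -> H3
  - 102.93.220.0/22 clear@22
  lookup 102.93.216.97: bits 011001100101110111011 walk d0:-→d1:-→d2:-→d3:-→d4:-→d5:-→d6:-→d7:-→d8:-→d9:-→d10:-→d11:-→d12:-→d13:-→d14:-→d15:-→d16:-→d17:-→d18:-→d19:-→d20:-→d21:H1 -> H1
  lookup 102.93.217.78: bits 011001100101110111011 walk d0:-→d1:-→d2:-→d3:-→d4:-→d5:-→d6:-→d7:-→d8:-→d9:-→d10:-→d11:-→d12:-→d13:-→d14:-→d15:-→d16:-→d17:-→d18:-→d19:-→d20:-→d21:H1 -> H1
  + 102.93.220.38/31 (H0) depth=31
  + 102.93.220.32/28 (H6) depth=28
  - 102.93.220.32/28 clear@28
  lookup 109.224.10.70: bits 0110 walk d0:-→d1:-→d2:-→d3:-→d4:- -> no-route
  + 0.0.0.0/0 (H0) depth=0
  lookup 102.93.216.7: bits 011001100101110111011 walk d0:H0→d1:-→d2:-→d3:-→d4:-→d5:-→d6:-→d7:-→d8:-→d9:-→d10:-→d11:-→d12:-→d13:-→d14:-→d15:-→d16:-→d17:-→d18:-→d19:-→d20:-→d21:H1 -> H1
  - 102.93.220.38/31 clear@31
  + 124.112.0.0/16 (H3) depth=16
  lookup 102.93.216.2: bits 011001100101110111011 walk d0:H0→d1:-→d2:-→d3:-→d4:-→d5:-→d6:-→d7:-→d8:-→d9:-→d10:-→d11:-→d12:-→d13:-→d14:-→d15:-→d16:-→d17:-→d18:-→d19:-→d20:-→d21:H1 -> H1
  lookup 124.112.0.3: bits 0111110001110000 walk d0:H0→d1:-→d2:-→d3:-→d4:-→d5:-→d6:-→d7:-→d8:-→d9:-→d10:-→d11:-→d12:-→d13:-→d14:-→d15:-→d16:H3 -> H3
  lookup 102.93.216.1: bits 011001100101110111011 walk d0:H0→d1:-→d2:-→d3:-→d4:-→d5:-→d6:-→d7:-→d8:-→d9:-→d10:-→d11:-→d12:-→d13:-→d14:-→d15:-→d16:-→d17:-→d18:-→d19:-→d20:-→d21:H1 -> H1
  lookup 218.38.242.231: bits ε walk d0:H0 -> H0
  lookup 124.112.23.0: bits 0111110001110000 walk d0:H0→d1:-→d2:-→d3:-→d4:-→d5:-→d6:-→d7:-→d8:-→d9:-→d10:-→d11:-→d12:-→d13:-→d14:-→d15:-→d16:H3 -> H3
  + 102.93.216.0/21 (H2) depth=21
  - 102.93.216.0/21 clear@21
  lookup 124.112.41.79: bits 0111110001110000 walk d0:H0→d1:-→d2:-→d3:-→d4:-→d5:-→d6:-→d7:-→d8:-→d9:-→d10:-→d11:-→d12:-→d13:-→d14:-→d15:-→d16:H3 -> H3
  lookup 124.112.0.14: bits 0111110001110000 walk d0:H0→d1:-→d2:-→d3:-→d4:-→d5:-→d6:-→d7:-→d8:-→d9:-→d10:-→d11:-→d12:-→d13:-→d14:-→d15:-→d16:H3 -> H3
  + 124.0.0.0/8 (H3) depth=8
  + 0.0.0.0/0 (H3) depth=0
  + 102.93.220.0/23 (H2) depth=23
  lookup 124.0.0.51: bits 011111000 walk d0:H3→d1:-→d2:-→d3:-→d4:-→d5:-→d6:-→d7:-→d8:H3→d9:- -> H3
  + 124.0.0.0/8 (H4) depth=8
  + 124.112.0.0/16 (H0) depth=16
  lookup 124.112.0.0: bits 0111110001110000 walk d0:H3→d1:-→d2:-→d3:-→d4:-→d5:-→d6:-→d7:-→d8:H4→d9:-→d10:-→d11:-→d12:-→d13:-→d14:-→d15:-→d16:H0 -> H0
  + 124.112.0.0/12 (H0) depth=12
  - 124.0.0.0/8 clear@8
  + 124.112.134.21/32 (H5) depth=32
  lookup 102.93.220.0: bits 01100110010111011101110000 walk d0:H3→d1:-→d2:-→d3:-→d4:-→d5:-→d6:-→d7:-→d8:-→d9:-→d10:-→d11:-→d12:-→d13:-→d14:-→d15:-→d16:-→d17:-→d18:-→d19:-→d20:-→d21:-→d22:-→d23:H2→d24:-→d25:-→d26:- -> H2
  + 124.112.134.0/24 (H2) depth=24
  + 102.93.208.0/20 (H7) depth=20

== LOOKUPS ==
["H3","H1","H1","no-route","H1","H1","H3","H1","H0","H3","H3","H3","H3","H0","H2"]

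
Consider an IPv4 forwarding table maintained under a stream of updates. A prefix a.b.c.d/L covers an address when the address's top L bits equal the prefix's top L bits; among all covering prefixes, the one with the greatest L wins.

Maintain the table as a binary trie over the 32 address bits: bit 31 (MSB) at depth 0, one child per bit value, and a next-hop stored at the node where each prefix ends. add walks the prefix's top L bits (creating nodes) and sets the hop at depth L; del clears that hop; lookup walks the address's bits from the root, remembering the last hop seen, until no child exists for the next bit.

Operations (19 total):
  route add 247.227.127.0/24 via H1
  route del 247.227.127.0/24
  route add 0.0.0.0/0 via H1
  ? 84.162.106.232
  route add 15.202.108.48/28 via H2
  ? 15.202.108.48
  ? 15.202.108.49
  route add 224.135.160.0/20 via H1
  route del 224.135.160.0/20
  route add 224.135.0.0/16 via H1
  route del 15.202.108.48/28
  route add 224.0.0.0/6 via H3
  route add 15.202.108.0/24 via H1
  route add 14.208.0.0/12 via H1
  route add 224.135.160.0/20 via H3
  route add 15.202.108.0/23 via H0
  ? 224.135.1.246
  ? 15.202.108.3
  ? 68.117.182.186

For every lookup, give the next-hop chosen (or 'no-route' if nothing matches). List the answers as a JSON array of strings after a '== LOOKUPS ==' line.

Trace:
  add 247.227.127.0/24 -> H1 at depth 24
  - 247.227.127.0/24 clear@24
  add 0.0.0.0/0 -> H1 at depth 0
  ? 84.162.106.232  path d0:H1  best=H1
  add 15.202.108.48/28 -> H2 at depth 28
  ? 15.202.108.48  path d0:H1→d1:-→d2:-→d3:-→d4:-→d5:-→d6:-→d7:-→d8:-→d9:-→d10:-→d11:-→d12:-→d13:-→d14:-→d15:-→d16:-→d17:-→d18:-→d19:-→d20:-→d21:-→d22:-→d23:-→d24:-→d25:-→d26:-→d27:-→d28:H2  best=H2
  ? 15.202.108.49  path d0:H1→d1:-→d2:-→d3:-→d4:-→d5:-→d6:-→d7:-→d8:-→d9:-→d10:-→d11:-→d12:-→d13:-→d14:-→d15:-→d16:-→d17:-→d18:-→d19:-→d20:-→d21:-→d22:-→d23:-→d24:-→d25:-→d26:-→d27:-→d28:H2  best=H2
  add 224.135.160.0/20 -> H1 at depth 20
  - 224.135.160.0/20 clear@20
  add 224.135.0.0/16 -> H1 at depth 16
  - 15.202.108.48/28 clear@28
  add 224.0.0.0/6 -> H3 at depth 6
  add 15.202.108.0/24 -> H1 at depth 24
  add 14.208.0.0/12 -> H1 at depth 12
  add 224.135.160.0/20 -> H3 at depth 20
  add 15.202.108.0/23 -> H0 at depth 23
  ? 224.135.1.246  path d0:H1→d1:-→d2:-→d3:-→d4:-→d5:-→d6:H3→d7:-→d8:-→d9:-→d10:-→d11:-→d12:-→d13:-→d14:-→d15:-→d16:H1  best=H1
  ? 15.202.108.3  path d0:H1→d1:-→d2:-→d3:-→d4:-→d5:-→d6:-→d7:-→d8:-→d9:-→d10:-→d11:-→d12:-→d13:-→d14:-→d15:-→d16:-→d17:-→d18:-→d19:-→d20:-→d21:-→d22:-→d23:H0→d24:H1→d25:-→d26:-  best=H1
  ? 68.117.182.186  path d0:H1→d1:-  best=H1

== LOOKUPS ==
["H1","H2","H2","H1","H1","H1"]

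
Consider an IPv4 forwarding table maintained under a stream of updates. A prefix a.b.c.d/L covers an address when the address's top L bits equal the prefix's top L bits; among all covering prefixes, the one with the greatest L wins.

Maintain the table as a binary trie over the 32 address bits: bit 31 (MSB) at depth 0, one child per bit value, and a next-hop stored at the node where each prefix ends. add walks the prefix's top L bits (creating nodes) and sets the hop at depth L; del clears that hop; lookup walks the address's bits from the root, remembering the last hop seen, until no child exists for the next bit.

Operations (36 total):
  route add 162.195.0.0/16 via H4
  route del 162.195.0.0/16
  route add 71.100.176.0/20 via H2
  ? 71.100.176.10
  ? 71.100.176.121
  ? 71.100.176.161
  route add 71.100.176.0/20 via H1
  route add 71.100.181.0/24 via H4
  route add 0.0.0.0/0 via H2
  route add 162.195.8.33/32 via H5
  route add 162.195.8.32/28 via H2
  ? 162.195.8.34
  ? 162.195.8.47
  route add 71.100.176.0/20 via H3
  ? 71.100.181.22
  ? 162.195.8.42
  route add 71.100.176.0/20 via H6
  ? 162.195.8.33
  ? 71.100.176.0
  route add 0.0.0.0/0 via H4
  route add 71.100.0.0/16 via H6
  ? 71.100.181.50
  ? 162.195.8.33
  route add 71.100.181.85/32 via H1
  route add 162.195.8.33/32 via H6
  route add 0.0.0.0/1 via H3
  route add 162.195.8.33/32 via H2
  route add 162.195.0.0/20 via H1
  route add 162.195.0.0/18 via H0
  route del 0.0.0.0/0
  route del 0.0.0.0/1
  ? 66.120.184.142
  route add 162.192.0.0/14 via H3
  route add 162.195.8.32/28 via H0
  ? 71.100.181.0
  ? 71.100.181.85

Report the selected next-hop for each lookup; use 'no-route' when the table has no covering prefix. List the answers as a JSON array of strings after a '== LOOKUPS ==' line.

Apply in order:
  + 162.195.0.0/16 (H4) depth=16
  - 162.195.0.0/16 clear@16
  + 71.100.176.0/20 (H2) depth=20
  Q 71.100.176.10: descend 01000111011001001011 ; hops seen [H2] ; pick H2
  Q 71.100.176.121: descend 01000111011001001011 ; hops seen [H2] ; pick H2
  Q 71.100.176.161: descend 01000111011001001011 ; hops seen [H2] ; pick H2
  + 71.100.176.0/20 (H1) depth=20
  + 71.100.181.0/24 (H4) depth=24
  + 0.0.0.0/0 (H2) depth=0
  + 162.195.8.33/32 (H5) depth=32
  + 162.195.8.32/28 (H2) depth=28
  Q 162.195.8.34: descend 101000101100001100001000001000 ; hops seen [H2,H2] ; pick H2
  Q 162.195.8.47: descend 1010001011000011000010000010 ; hops seen [H2,H2] ; pick H2
  + 71.100.176.0/20 (H3) depth=20
  Q 71.100.181.22: descend 010001110110010010110101 ; hops seen [H2,H3,H4] ; pick H4
  Q 162.195.8.42: descend 1010001011000011000010000010 ; hops seen [H2,H2] ; pick H2
  + 71.100.176.0/20 (H6) depth=20
  Q 162.195.8.33: descend 10100010110000110000100000100001 ; hops seen [H2,H2,H5] ; pick H5
  Q 71.100.176.0: descend 010001110110010010110 ; hops seen [H2,H6] ; pick H6
  + 0.0.0.0/0 (H4) depth=0
  + 71.100.0.0/16 (H6) depth=16
  Q 71.100.181.50: descend 010001110110010010110101 ; hops seen [H4,H6,H6,H4] ; pick H4
  Q 162.195.8.33: descend 10100010110000110000100000100001 ; hops seen [H4,H2,H5] ; pick H5
  + 71.100.181.85/32 (H1) depth=32
  + 162.195.8.33/32 (H6) depth=32
  + 0.0.0.0/1 (H3) depth=1
  + 162.195.8.33/32 (H2) depth=32
  + 162.195.0.0/20 (H1) depth=20
  + 162.195.0.0/18 (H0) depth=18
  - 0.0.0.0/0 clear@0
  - 0.0.0.0/1 clear@1
  Q 66.120.184.142: descend 01000 ; hops seen [∅] ; pick no-route
  + 162.192.0.0/14 (H3) depth=14
  + 162.195.8.32/28 (H0) depth=28
  Q 71.100.181.0: descend 0100011101100100101101010 ; hops seen [H6,H6,H4] ; pick H4
  Q 71.100.181.85: descend 01000111011001001011010101010101 ; hops seen [H6,H6,H4,H1] ; pick H1

== LOOKUPS ==
["H2","H2","H2","H2","H2","H4","H2","H5","H6","H4","H5","no-route","H4","H1"]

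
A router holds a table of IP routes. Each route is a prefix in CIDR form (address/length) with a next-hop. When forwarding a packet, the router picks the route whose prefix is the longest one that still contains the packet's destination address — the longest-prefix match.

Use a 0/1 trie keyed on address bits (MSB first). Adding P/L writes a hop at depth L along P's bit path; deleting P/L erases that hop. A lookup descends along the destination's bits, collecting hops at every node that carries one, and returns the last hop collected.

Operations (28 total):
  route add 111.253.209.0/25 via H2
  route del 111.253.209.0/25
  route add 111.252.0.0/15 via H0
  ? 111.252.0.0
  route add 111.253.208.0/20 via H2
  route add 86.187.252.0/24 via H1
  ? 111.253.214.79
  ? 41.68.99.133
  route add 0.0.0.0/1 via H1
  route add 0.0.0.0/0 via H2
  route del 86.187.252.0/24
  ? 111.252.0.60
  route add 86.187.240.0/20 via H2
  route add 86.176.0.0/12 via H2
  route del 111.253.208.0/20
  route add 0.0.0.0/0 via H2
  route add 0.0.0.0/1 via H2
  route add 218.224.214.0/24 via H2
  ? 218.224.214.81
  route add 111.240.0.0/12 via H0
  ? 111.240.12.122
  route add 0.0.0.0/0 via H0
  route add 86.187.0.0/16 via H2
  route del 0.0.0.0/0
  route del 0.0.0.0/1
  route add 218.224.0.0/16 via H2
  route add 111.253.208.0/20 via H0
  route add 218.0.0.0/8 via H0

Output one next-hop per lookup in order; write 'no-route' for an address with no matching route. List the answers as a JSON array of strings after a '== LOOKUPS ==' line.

Trace:
  add 111.253.209.0/25 -> H2 at depth 25
  - 111.253.209.0/25 clear@25
  add 111.252.0.0/15 -> H0 at depth 15
  Q 111.252.0.0: descend 011011111111110 ; hops seen [H0] ; pick H0
  add 111.253.208.0/20 -> H2 at depth 20
  add 86.187.252.0/24 -> H1 at depth 24
  Q 111.253.214.79: descend 011011111111110111010 ; hops seen [H0,H2] ; pick H2
  Q 41.68.99.133: descend 0 ; hops seen [∅] ; pick no-route
  add 0.0.0.0/1 -> H1 at depth 1
  add 0.0.0.0/0 -> H2 at depth 0
  - 86.187.252.0/24 clear@24
  Q 111.252.0.60: descend 011011111111110 ; hops seen [H2,H1,H0] ; pick H0
  add 86.187.240.0/20 -> H2 at depth 20
  add 86.176.0.0/12 -> H2 at depth 12
  - 111.253.208.0/20 clear@20
  add 0.0.0.0/0 -> H2 at depth 0
  add 0.0.0.0/1 -> H2 at depth 1
  add 218.224.214.0/24 -> H2 at depth 24
  Q 218.224.214.81: descend 110110101110000011010110 ; hops seen [H2,H2] ; pick H2
  add 111.240.0.0/12 -> H0 at depth 12
  Q 111.240.12.122: descend 011011111111 ; hops seen [H2,H2,H0] ; pick H0
  add 0.0.0.0/0 -> H0 at depth 0
  add 86.187.0.0/16 -> H2 at depth 16
  - 0.0.0.0/0 clear@0
  - 0.0.0.0/1 clear@1
  add 218.224.0.0/16 -> H2 at depth 16
  add 111.253.208.0/20 -> H0 at depth 20
  add 218.0.0.0/8 -> H0 at depth 8

== LOOKUPS ==
["H0","H2","no-route","H0","H2","H0"]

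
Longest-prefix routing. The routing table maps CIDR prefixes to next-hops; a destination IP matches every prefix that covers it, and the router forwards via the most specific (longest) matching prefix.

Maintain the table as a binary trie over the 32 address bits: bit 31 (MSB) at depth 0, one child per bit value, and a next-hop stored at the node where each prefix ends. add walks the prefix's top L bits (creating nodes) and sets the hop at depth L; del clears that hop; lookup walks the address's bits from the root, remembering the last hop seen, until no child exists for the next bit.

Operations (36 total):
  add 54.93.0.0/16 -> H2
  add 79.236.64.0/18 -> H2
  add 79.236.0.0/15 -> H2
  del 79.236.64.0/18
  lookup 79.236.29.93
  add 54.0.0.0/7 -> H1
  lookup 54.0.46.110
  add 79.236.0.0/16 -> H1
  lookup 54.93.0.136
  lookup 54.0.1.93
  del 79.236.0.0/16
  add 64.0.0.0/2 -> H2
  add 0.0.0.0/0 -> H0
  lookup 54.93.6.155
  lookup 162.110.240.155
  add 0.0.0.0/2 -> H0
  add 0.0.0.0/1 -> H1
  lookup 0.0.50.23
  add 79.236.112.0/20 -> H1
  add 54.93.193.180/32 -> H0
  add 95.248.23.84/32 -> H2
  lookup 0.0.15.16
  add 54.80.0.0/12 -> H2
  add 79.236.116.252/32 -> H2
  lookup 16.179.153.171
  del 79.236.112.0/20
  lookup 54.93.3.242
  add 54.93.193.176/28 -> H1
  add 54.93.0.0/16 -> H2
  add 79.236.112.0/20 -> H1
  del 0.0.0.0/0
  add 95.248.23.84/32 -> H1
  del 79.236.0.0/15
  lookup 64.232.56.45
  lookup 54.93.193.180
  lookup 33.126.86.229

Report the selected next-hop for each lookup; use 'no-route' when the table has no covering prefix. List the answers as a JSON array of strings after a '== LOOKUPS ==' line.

Apply in order:
  + 54.93.0.0/16 (H2) depth=16
  + 79.236.64.0/18 (H2) depth=18
  + 79.236.0.0/15 (H2) depth=15
  del 79.236.64.0/18 (clear depth 18)
  ? 79.236.29.93  path d0:-→d1:-→d2:-→d3:-→d4:-→d5:-→d6:-→d7:-→d8:-→d9:-→d10:-→d11:-→d12:-→d13:-→d14:-→d15:H2→d16:-→d17:-  best=H2
  + 54.0.0.0/7 (H1) depth=7
  ? 54.0.46.110  path d0:-→d1:-→d2:-→d3:-→d4:-→d5:-→d6:-→d7:H1→d8:-→d9:-  best=H1
  + 79.236.0.0/16 (H1) depth=16
  ? 54.93.0.136  path d0:-→d1:-→d2:-→d3:-→d4:-→d5:-→d6:-→d7:H1→d8:-→d9:-→d10:-→d11:-→d12:-→d13:-→d14:-→d15:-→d16:H2  best=H2
  ? 54.0.1.93  path d0:-→d1:-→d2:-→d3:-→d4:-→d5:-→d6:-→d7:H1→d8:-→d9:-  best=H1
  del 79.236.0.0/16 (clear depth 16)
  + 64.0.0.0/2 (H2) depth=2
  + 0.0.0.0/0 (H0) depth=0
  ? 54.93.6.155  path d0:H0→d1:-→d2:-→d3:-→d4:-→d5:-→d6:-→d7:H1→d8:-→d9:-→d10:-→d11:-→d12:-→d13:-→d14:-→d15:-→d16:H2  best=H2
  ? 162.110.240.155  path d0:H0  best=H0
  + 0.0.0.0/2 (H0) depth=2
  + 0.0.0.0/1 (H1) depth=1
  ? 0.0.50.23  path d0:H0→d1:H1→d2:H0  best=H0
  + 79.236.112.0/20 (H1) depth=20
  + 54.93.193.180/32 (H0) depth=32
  + 95.248.23.84/32 (H2) depth=32
  ? 0.0.15.16  path d0:H0→d1:H1→d2:H0  best=H0
  + 54.80.0.0/12 (H2) depth=12
  + 79.236.116.252/32 (H2) depth=32
  ? 16.179.153.171  path d0:H0→d1:H1→d2:H0  best=H0
  del 79.236.112.0/20 (clear depth 20)
  ? 54.93.3.242  path d0:H0→d1:H1→d2:H0→d3:-→d4:-→d5:-→d6:-→d7:H1→d8:-→d9:-→d10:-→d11:-→d12:H2→d13:-→d14:-→d15:-→d16:H2  best=H2
  + 54.93.193.176/28 (H1) depth=28
  + 54.93.0.0/16 (H2) depth=16
  + 79.236.112.0/20 (H1) depth=20
  del 0.0.0.0/0 (clear depth 0)
  + 95.248.23.84/32 (H1) depth=32
  del 79.236.0.0/15 (clear depth 15)
  ? 64.232.56.45  path d0:-→d1:H1→d2:H2→d3:-→d4:-  best=H2
  ? 54.93.193.180  path d0:-→d1:H1→d2:H0→d3:-→d4:-→d5:-→d6:-→d7:H1→d8:-→d9:-→d10:-→d11:-→d12:H2→d13:-→d14:-→d15:-→d16:H2→d17:-→d18:-→d19:-→d20:-→d21:-→d22:-→d23:-→d24:-→d25:-→d26:-→d27:-→d28:H1→d29:-→d30:-→d31:-→d32:H0  best=H0
  ? 33.126.86.229  path d0:-→d1:H1→d2:H0→d3:-  best=H0

== LOOKUPS ==
["H2","H1","H2","H1","H2","H0","H0","H0","H0","H2","H2","H0","H0"]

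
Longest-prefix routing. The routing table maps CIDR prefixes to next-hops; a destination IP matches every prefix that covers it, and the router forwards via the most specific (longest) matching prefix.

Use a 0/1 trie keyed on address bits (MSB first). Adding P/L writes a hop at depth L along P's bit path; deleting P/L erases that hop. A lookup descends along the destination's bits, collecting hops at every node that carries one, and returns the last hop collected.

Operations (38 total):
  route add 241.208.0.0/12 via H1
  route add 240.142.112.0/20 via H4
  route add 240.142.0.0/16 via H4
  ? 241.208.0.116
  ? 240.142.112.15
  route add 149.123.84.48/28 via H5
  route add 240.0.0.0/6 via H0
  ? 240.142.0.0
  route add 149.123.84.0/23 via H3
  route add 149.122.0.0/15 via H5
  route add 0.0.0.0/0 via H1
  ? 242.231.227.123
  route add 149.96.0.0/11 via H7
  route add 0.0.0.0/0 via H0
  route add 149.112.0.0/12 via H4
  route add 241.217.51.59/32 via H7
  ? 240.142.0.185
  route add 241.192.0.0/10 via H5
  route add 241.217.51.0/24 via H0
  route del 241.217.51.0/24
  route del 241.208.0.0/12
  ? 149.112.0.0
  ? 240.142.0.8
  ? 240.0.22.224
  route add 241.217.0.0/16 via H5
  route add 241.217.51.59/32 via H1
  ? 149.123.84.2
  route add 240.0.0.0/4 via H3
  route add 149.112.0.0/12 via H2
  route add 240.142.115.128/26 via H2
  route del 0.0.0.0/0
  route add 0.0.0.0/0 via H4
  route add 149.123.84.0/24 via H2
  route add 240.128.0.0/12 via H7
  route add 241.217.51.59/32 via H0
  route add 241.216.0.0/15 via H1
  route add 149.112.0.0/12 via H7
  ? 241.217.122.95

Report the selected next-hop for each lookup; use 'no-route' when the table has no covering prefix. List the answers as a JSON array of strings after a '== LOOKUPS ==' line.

Apply in order:
  + 241.208.0.0/12 (H1) depth=12
  + 240.142.112.0/20 (H4) depth=20
  + 240.142.0.0/16 (H4) depth=16
  Q 241.208.0.116: descend 111100011101 ; hops seen [H1] ; pick H1
  Q 240.142.112.15: descend 11110000100011100111 ; hops seen [H4,H4] ; pick H4
  + 149.123.84.48/28 (H5) depth=28
  + 240.0.0.0/6 (H0) depth=6
  Q 240.142.0.0: descend 11110000100011100 ; hops seen [H0,H4] ; pick H4
  + 149.123.84.0/23 (H3) depth=23
  + 149.122.0.0/15 (H5) depth=15
  + 0.0.0.0/0 (H1) depth=0
  Q 242.231.227.123: descend 111100 ; hops seen [H1,H0] ; pick H0
  + 149.96.0.0/11 (H7) depth=11
  + 0.0.0.0/0 (H0) depth=0
  + 149.112.0.0/12 (H4) depth=12
  + 241.217.51.59/32 (H7) depth=32
  Q 240.142.0.185: descend 11110000100011100 ; hops seen [H0,H0,H4] ; pick H4
  + 241.192.0.0/10 (H5) depth=10
  + 241.217.51.0/24 (H0) depth=24
  - 241.217.51.0/24 clear@24
  - 241.208.0.0/12 clear@12
  Q 149.112.0.0: descend 100101010111 ; hops seen [H0,H7,H4] ; pick H4
  Q 240.142.0.8: descend 11110000100011100 ; hops seen [H0,H0,H4] ; pick H4
  Q 240.0.22.224: descend 11110000 ; hops seen [H0,H0] ; pick H0
  + 241.217.0.0/16 (H5) depth=16
  + 241.217.51.59/32 (H1) depth=32
  Q 149.123.84.2: descend 10010101011110110101010000 ; hops seen [H0,H7,H4,H5,H3] ; pick H3
  + 240.0.0.0/4 (H3) depth=4
  + 149.112.0.0/12 (H2) depth=12
  + 240.142.115.128/26 (H2) depth=26
  - 0.0.0.0/0 clear@0
  + 0.0.0.0/0 (H4) depth=0
  + 149.123.84.0/24 (H2) depth=24
  + 240.128.0.0/12 (H7) depth=12
  + 241.217.51.59/32 (H0) depth=32
  + 241.216.0.0/15 (H1) depth=15
  + 149.112.0.0/12 (H7) depth=12
  Q 241.217.122.95: descend 11110001110110010 ; hops seen [H4,H3,H0,H5,H1,H5] ; pick H5

== LOOKUPS ==
["H1","H4","H4","H0","H4","H4","H4","H0","H3","H5"]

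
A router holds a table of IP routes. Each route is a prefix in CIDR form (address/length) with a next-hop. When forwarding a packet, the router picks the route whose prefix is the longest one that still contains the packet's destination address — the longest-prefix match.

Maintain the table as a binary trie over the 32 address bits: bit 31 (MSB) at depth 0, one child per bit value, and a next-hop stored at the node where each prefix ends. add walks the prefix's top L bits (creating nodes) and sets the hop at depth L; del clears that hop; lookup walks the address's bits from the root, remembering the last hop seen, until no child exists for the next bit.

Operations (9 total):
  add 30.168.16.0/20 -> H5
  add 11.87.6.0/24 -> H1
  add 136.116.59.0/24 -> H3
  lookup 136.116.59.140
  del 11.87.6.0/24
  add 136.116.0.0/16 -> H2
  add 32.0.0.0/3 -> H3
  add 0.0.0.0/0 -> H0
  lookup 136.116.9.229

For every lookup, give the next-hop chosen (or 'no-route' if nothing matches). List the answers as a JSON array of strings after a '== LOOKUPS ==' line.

Apply in order:
  add 30.168.16.0/20 -> H5 at depth 20
  add 11.87.6.0/24 -> H1 at depth 24
  add 136.116.59.0/24 -> H3 at depth 24
  ? 136.116.59.140  path d0:-→d1:-→d2:-→d3:-→d4:-→d5:-→d6:-→d7:-→d8:-→d9:-→d10:-→d11:-→d12:-→d13:-→d14:-→d15:-→d16:-→d17:-→d18:-→d19:-→d20:-→d21:-→d22:-→d23:-→d24:H3  best=H3
  - 11.87.6.0/24 clear@24
  add 136.116.0.0/16 -> H2 at depth 16
  add 32.0.0.0/3 -> H3 at depth 3
  add 0.0.0.0/0 -> H0 at depth 0
  ? 136.116.9.229  path d0:H0→d1:-→d2:-→d3:-→d4:-→d5:-→d6:-→d7:-→d8:-→d9:-→d10:-→d11:-→d12:-→d13:-→d14:-→d15:-→d16:H2→d17:-→d18:-  best=H2

== LOOKUPS ==
["H3","H2"]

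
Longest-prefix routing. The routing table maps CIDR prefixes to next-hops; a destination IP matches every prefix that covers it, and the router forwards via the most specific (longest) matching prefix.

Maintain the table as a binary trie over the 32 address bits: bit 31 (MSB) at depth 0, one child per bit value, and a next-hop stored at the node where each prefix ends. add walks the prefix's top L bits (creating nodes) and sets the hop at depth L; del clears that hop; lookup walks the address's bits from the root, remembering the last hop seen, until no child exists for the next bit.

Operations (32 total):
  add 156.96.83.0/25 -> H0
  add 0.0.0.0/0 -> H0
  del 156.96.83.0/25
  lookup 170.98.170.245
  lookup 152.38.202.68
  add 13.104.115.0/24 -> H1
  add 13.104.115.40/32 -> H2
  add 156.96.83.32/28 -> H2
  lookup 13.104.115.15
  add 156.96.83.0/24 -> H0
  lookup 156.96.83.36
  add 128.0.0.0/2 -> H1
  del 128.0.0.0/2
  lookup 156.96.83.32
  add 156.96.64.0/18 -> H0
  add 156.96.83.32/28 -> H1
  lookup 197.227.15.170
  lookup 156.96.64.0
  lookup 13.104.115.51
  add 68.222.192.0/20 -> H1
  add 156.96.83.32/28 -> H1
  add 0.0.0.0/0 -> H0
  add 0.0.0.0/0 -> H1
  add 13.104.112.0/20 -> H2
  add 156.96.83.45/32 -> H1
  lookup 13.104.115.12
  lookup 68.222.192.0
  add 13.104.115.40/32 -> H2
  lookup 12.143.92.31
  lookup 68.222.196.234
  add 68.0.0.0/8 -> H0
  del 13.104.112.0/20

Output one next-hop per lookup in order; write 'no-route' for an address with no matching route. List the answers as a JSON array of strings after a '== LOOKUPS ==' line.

Apply in order:
  + 156.96.83.0/25 (H0) depth=25
  + 0.0.0.0/0 (H0) depth=0
  - 156.96.83.0/25 clear@25
  ? 170.98.170.245  path d0:H0→d1:-→d2:-  best=H0
  ? 152.38.202.68  path d0:H0→d1:-→d2:-→d3:-→d4:-→d5:-  best=H0
  + 13.104.115.0/24 (H1) depth=24
  + 13.104.115.40/32 (H2) depth=32
  + 156.96.83.32/28 (H2) depth=28
  ? 13.104.115.15  path d0:H0→d1:-→d2:-→d3:-→d4:-→d5:-→d6:-→d7:-→d8:-→d9:-→d10:-→d11:-→d12:-→d13:-→d14:-→d15:-→d16:-→d17:-→d18:-→d19:-→d20:-→d21:-→d22:-→d23:-→d24:H1→d25:-→d26:-  best=H1
  + 156.96.83.0/24 (H0) depth=24
  ? 156.96.83.36  path d0:H0→d1:-→d2:-→d3:-→d4:-→d5:-→d6:-→d7:-→d8:-→d9:-→d10:-→d11:-→d12:-→d13:-→d14:-→d15:-→d16:-→d17:-→d18:-→d19:-→d20:-→d21:-→d22:-→d23:-→d24:H0→d25:-→d26:-→d27:-→d28:H2  best=H2
  + 128.0.0.0/2 (H1) depth=2
  - 128.0.0.0/2 clear@2
  ? 156.96.83.32  path d0:H0→d1:-→d2:-→d3:-→d4:-→d5:-→d6:-→d7:-→d8:-→d9:-→d10:-→d11:-→d12:-→d13:-→d14:-→d15:-→d16:-→d17:-→d18:-→d19:-→d20:-→d21:-→d22:-→d23:-→d24:H0→d25:-→d26:-→d27:-→d28:H2  best=H2
  + 156.96.64.0/18 (H0) depth=18
  + 156.96.83.32/28 (H1) depth=28
  ? 197.227.15.170  path d0:H0→d1:-  best=H0
  ? 156.96.64.0  path d0:H0→d1:-→d2:-→d3:-→d4:-→d5:-→d6:-→d7:-→d8:-→d9:-→d10:-→d11:-→d12:-→d13:-→d14:-→d15:-→d16:-→d17:-→d18:H0→d19:-  best=H0
  ? 13.104.115.51  path d0:H0→d1:-→d2:-→d3:-→d4:-→d5:-→d6:-→d7:-→d8:-→d9:-→d10:-→d11:-→d12:-→d13:-→d14:-→d15:-→d16:-→d17:-→d18:-→d19:-→d20:-→d21:-→d22:-→d23:-→d24:H1→d25:-→d26:-→d27:-  best=H1
  + 68.222.192.0/20 (H1) depth=20
  + 156.96.83.32/28 (H1) depth=28
  + 0.0.0.0/0 (H0) depth=0
  + 0.0.0.0/0 (H1) depth=0
  + 13.104.112.0/20 (H2) depth=20
  + 156.96.83.45/32 (H1) depth=32
  ? 13.104.115.12  path d0:H1→d1:-→d2:-→d3:-→d4:-→d5:-→d6:-→d7:-→d8:-→d9:-→d10:-→d11:-→d12:-→d13:-→d14:-→d15:-→d16:-→d17:-→d18:-→d19:-→d20:H2→d21:-→d22:-→d23:-→d24:H1→d25:-→d26:-  best=H1
  ? 68.222.192.0  path d0:H1→d1:-→d2:-→d3:-→d4:-→d5:-→d6:-→d7:-→d8:-→d9:-→d10:-→d11:-→d12:-→d13:-→d14:-→d15:-→d16:-→d17:-→d18:-→d19:-→d20:H1  best=H1
  + 13.104.115.40/32 (H2) depth=32
  ? 12.143.92.31  path d0:H1→d1:-→d2:-→d3:-→d4:-→d5:-→d6:-→d7:-  best=H1
  ? 68.222.196.234  path d0:H1→d1:-→d2:-→d3:-→d4:-→d5:-→d6:-→d7:-→d8:-→d9:-→d10:-→d11:-→d12:-→d13:-→d14:-→d15:-→d16:-→d17:-→d18:-→d19:-→d20:H1  best=H1
  + 68.0.0.0/8 (H0) depth=8
  - 13.104.112.0/20 clear@20

== LOOKUPS ==
["H0","H0","H1","H2","H2","H0","H0","H1","H1","H1","H1","H1"]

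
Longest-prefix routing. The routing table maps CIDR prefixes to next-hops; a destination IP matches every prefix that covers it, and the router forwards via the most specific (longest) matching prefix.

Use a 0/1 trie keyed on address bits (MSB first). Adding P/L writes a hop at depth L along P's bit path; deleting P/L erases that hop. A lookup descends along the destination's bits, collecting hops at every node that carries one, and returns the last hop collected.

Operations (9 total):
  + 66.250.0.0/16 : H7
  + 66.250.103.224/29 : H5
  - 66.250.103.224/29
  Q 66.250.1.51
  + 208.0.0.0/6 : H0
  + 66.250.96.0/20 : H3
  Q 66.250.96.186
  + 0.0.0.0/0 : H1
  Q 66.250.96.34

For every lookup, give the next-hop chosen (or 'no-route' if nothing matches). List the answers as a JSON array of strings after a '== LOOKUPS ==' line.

Process each operation:
  + 66.250.0.0/16 (H7) depth=16
  + 66.250.103.224/29 (H5) depth=29
  - 66.250.103.224/29 clear@29
  Q 66.250.1.51: descend 01000010111110100 ; hops seen [H7] ; pick H7
  + 208.0.0.0/6 (H0) depth=6
  + 66.250.96.0/20 (H3) depth=20
  Q 66.250.96.186: descend 010000101111101001100 ; hops seen [H7,H3] ; pick H3
  + 0.0.0.0/0 (H1) depth=0
  Q 66.250.96.34: descend 010000101111101001100 ; hops seen [H1,H7,H3] ; pick H3

== LOOKUPS ==
["H7","H3","H3"]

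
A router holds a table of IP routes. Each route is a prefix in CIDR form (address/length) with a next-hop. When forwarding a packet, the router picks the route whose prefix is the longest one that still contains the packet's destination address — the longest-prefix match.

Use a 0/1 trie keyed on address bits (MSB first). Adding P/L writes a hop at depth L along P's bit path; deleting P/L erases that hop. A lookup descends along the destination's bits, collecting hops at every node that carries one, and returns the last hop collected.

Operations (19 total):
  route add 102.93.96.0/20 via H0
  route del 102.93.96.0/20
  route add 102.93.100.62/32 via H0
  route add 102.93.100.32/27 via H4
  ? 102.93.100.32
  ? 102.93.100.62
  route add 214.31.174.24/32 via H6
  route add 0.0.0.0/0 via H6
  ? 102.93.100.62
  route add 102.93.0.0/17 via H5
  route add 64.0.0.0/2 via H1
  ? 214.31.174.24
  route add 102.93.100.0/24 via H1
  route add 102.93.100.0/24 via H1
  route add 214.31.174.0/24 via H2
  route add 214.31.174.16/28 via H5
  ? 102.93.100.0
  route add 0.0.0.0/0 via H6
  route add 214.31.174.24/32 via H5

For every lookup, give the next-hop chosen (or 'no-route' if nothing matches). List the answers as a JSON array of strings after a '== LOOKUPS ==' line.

Apply in order:
  + 102.93.96.0/20 (H0) depth=20
  del 102.93.96.0/20 (clear depth 20)
  + 102.93.100.62/32 (H0) depth=32
  + 102.93.100.32/27 (H4) depth=27
  lookup 102.93.100.32: bits 011001100101110101100100001 walk d0:-→d1:-→d2:-→d3:-→d4:-→d5:-→d6:-→d7:-→d8:-→d9:-→d10:-→d11:-→d12:-→d13:-→d14:-→d15:-→d16:-→d17:-→d18:-→d19:-→d20:-→d21:-→d22:-→d23:-→d24:-→d25:-→d26:-→d27:H4 -> H4
  lookup 102.93.100.62: bits 01100110010111010110010000111110 walk d0:-→d1:-→d2:-→d3:-→d4:-→d5:-→d6:-→d7:-→d8:-→d9:-→d10:-→d11:-→d12:-→d13:-→d14:-→d15:-→d16:-→d17:-→d18:-→d19:-→d20:-→d21:-→d22:-→d23:-→d24:-→d25:-→d26:-→d27:H4→d28:-→d29:-→d30:-→d31:-→d32:H0 -> H0
  + 214.31.174.24/32 (H6) depth=32
  + 0.0.0.0/0 (H6) depth=0
  lookup 102.93.100.62: bits 01100110010111010110010000111110 walk d0:H6→d1:-→d2:-→d3:-→d4:-→d5:-→d6:-→d7:-→d8:-→d9:-→d10:-→d11:-→d12:-→d13:-→d14:-→d15:-→d16:-→d17:-→d18:-→d19:-→d20:-→d21:-→d22:-→d23:-→d24:-→d25:-→d26:-→d27:H4→d28:-→d29:-→d30:-→d31:-→d32:H0 -> H0
  + 102.93.0.0/17 (H5) depth=17
  + 64.0.0.0/2 (H1) depth=2
  lookup 214.31.174.24: bits 11010110000111111010111000011000 walk d0:H6→d1:-→d2:-→d3:-→d4:-→d5:-→d6:-→d7:-→d8:-→d9:-→d10:-→d11:-→d12:-→d13:-→d14:-→d15:-→d16:-→d17:-→d18:-→d19:-→d20:-→d21:-→d22:-→d23:-→d24:-→d25:-→d26:-→d27:-→d28:-→d29:-→d30:-→d31:-→d32:H6 -> H6
  + 102.93.100.0/24 (H1) depth=24
  + 102.93.100.0/24 (H1) depth=24
  + 214.31.174.0/24 (H2) depth=24
  + 214.31.174.16/28 (H5) depth=28
  lookup 102.93.100.0: bits 01100110010111010110010000 walk d0:H6→d1:-→d2:H1→d3:-→d4:-→d5:-→d6:-→d7:-→d8:-→d9:-→d10:-→d11:-→d12:-→d13:-→d14:-→d15:-→d16:-→d17:H5→d18:-→d19:-→d20:-→d21:-→d22:-→d23:-→d24:H1→d25:-→d26:- -> H1
  + 0.0.0.0/0 (H6) depth=0
  + 214.31.174.24/32 (H5) depth=32

== LOOKUPS ==
["H4","H0","H0","H6","H1"]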